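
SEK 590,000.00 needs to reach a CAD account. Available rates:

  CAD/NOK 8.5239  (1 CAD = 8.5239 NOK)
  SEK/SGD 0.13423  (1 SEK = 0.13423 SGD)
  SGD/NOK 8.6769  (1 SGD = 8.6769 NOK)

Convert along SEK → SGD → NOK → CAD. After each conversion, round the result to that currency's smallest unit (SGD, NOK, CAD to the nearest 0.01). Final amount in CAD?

SEK 590,000.00 × 0.13423 = SGD 79,195.70
SGD 79,195.70 × 8.6769 = NOK 687,173.17
NOK 687,173.17 ÷ 8.5239 = CAD 80,617.23

CAD 80,617.23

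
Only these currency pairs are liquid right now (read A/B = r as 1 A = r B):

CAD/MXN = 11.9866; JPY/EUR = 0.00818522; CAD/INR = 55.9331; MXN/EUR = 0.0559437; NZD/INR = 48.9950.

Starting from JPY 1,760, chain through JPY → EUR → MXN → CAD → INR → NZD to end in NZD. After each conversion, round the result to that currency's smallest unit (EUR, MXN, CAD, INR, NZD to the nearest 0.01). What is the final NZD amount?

NZD 24.53

JPY 1,760 × 0.00818522 = EUR 14.41
EUR 14.41 ÷ 0.0559437 = MXN 257.58
MXN 257.58 ÷ 11.9866 = CAD 21.49
CAD 21.49 × 55.9331 = INR 1,202.00
INR 1,202.00 ÷ 48.9950 = NZD 24.53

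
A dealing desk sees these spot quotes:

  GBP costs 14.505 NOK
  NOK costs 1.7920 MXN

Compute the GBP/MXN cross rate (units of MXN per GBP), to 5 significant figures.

1 GBP × 14.505 = 14.505 NOK
14.505 NOK × 1.7920 = 25.993 MXN

GBP/MXN = 25.993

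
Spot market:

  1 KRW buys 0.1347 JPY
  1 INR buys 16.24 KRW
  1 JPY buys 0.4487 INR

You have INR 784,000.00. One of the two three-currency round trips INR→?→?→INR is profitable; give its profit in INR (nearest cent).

Profitable loop is INR → JPY → KRW → INR:
INR 784,000.00 ÷ 0.4487 = JPY 1,747,270
JPY 1,747,270 ÷ 0.1347 = KRW 12,971,566
KRW 12,971,566 ÷ 16.24 = INR 798,741.73
Profit = INR 798,741.73 − INR 784,000.00

Profit: INR 14,741.73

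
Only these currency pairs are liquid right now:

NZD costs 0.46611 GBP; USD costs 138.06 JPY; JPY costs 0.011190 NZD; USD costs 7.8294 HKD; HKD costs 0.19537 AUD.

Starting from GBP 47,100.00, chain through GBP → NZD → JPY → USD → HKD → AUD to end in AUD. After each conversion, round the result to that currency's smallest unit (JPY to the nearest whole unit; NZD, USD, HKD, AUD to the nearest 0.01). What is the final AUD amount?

AUD 100,050.87

GBP 47,100.00 ÷ 0.46611 = NZD 101,049.11
NZD 101,049.11 ÷ 0.011190 = JPY 9,030,305
JPY 9,030,305 ÷ 138.06 = USD 65,408.55
USD 65,408.55 × 7.8294 = HKD 512,109.70
HKD 512,109.70 × 0.19537 = AUD 100,050.87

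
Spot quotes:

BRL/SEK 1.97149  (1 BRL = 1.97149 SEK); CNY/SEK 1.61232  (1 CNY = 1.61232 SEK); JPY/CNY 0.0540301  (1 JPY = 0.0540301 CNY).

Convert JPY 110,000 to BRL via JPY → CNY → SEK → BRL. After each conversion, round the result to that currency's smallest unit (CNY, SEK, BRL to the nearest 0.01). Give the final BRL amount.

JPY 110,000 × 0.0540301 = CNY 5,943.31
CNY 5,943.31 × 1.61232 = SEK 9,582.52
SEK 9,582.52 ÷ 1.97149 = BRL 4,860.55

BRL 4,860.55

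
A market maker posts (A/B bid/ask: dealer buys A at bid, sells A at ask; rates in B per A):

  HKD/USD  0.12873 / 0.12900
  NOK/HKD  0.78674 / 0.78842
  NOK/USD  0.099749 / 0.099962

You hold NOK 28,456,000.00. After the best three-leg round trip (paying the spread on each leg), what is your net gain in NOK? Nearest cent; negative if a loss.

Net profit: NOK 374,350.09

Best loop NOK → HKD → USD → NOK:
NOK 28,456,000.00 × 0.78674 (sell NOK at bid) = HKD 22,387,473.44
HKD 22,387,473.44 × 0.12873 (sell HKD at bid) = USD 2,881,939.46
USD 2,881,939.46 ÷ 0.099962 (buy NOK at ask) = NOK 28,830,350.09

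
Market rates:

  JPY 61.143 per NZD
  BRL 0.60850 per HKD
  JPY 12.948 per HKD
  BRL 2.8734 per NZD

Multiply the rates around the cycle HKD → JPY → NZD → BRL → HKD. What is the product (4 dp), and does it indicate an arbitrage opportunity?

Around HKD → JPY → NZD → BRL → HKD: 1 × 12.948 ÷ 61.143 × 2.8734 ÷ 0.60850 = 0.999980
Product ≈ 1 (deviation 0.002%, within rounding noise).

1.0000 (no arbitrage)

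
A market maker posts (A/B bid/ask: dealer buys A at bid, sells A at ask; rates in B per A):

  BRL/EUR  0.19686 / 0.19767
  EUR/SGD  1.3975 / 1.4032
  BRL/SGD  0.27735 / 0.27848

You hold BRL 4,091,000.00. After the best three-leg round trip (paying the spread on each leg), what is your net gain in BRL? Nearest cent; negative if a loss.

Best loop BRL → SGD → EUR → BRL:
BRL 4,091,000.00 × 0.27735 (sell BRL at bid) = SGD 1,134,638.85
SGD 1,134,638.85 ÷ 1.4032 (buy EUR at ask) = EUR 808,608.07
EUR 808,608.07 ÷ 0.19767 (buy BRL at ask) = BRL 4,090,696.99

Net result: BRL -303.01 (no profitable arbitrage after spreads)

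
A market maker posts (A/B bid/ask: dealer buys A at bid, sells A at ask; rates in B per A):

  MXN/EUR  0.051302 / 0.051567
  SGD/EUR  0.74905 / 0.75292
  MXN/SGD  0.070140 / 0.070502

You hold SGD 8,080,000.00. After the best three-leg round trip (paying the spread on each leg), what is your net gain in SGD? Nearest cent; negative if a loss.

Best loop SGD → EUR → MXN → SGD:
SGD 8,080,000.00 × 0.74905 (sell SGD at bid) = EUR 6,052,324.00
EUR 6,052,324.00 ÷ 0.051567 (buy MXN at ask) = MXN 117,368,161.81
MXN 117,368,161.81 × 0.070140 (sell MXN at bid) = SGD 8,232,202.87

Net profit: SGD 152,202.87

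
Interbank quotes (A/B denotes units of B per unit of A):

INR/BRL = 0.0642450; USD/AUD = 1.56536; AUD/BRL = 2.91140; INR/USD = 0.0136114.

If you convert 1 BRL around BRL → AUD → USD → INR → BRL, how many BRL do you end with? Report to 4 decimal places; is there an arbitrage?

Around BRL → AUD → USD → INR → BRL: 1 ÷ 2.91140 ÷ 1.56536 ÷ 0.0136114 × 0.0642450 = 1.035668
Product > 1; profitable direction is BRL → AUD → USD → INR → BRL.

1.0357 (arbitrage exists)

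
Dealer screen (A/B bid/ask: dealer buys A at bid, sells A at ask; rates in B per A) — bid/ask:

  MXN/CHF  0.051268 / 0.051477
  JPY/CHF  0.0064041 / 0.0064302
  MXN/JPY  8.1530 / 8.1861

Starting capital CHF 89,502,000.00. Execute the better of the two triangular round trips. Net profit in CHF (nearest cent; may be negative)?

Net profit: CHF 1,279,020.04

Best loop CHF → MXN → JPY → CHF:
CHF 89,502,000.00 ÷ 0.051477 (buy MXN at ask) = MXN 1,738,679,410.22
MXN 1,738,679,410.22 × 8.1530 (sell MXN at bid) = JPY 14,175,453,232
JPY 14,175,453,232 × 0.0064041 (sell JPY at bid) = CHF 90,781,020.04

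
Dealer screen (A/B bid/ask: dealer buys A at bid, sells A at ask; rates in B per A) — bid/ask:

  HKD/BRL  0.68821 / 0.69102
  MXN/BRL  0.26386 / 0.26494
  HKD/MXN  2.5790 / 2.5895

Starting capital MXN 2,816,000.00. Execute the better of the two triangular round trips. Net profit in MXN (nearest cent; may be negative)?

Best loop MXN → HKD → BRL → MXN:
MXN 2,816,000.00 ÷ 2.5895 (buy HKD at ask) = HKD 1,087,468.62
HKD 1,087,468.62 × 0.68821 (sell HKD at bid) = BRL 748,406.78
BRL 748,406.78 ÷ 0.26494 (buy MXN at ask) = MXN 2,824,816.11

Net profit: MXN 8,816.11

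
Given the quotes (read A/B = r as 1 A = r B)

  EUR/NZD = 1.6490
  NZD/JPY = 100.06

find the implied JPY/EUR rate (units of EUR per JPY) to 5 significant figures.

JPY/EUR = 0.0060606

1 JPY ÷ 100.06 = 0.009994 NZD
0.009994 NZD ÷ 1.6490 = 0.00606064 EUR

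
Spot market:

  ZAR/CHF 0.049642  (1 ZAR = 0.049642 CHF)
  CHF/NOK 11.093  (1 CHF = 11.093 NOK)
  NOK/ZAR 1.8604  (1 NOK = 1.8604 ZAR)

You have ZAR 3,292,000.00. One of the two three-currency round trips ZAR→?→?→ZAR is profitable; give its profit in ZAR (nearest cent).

Profit: ZAR 80,596.93

Profitable loop is ZAR → CHF → NOK → ZAR:
ZAR 3,292,000.00 × 0.049642 = CHF 163,421.46
CHF 163,421.46 × 11.093 = NOK 1,812,834.30
NOK 1,812,834.30 × 1.8604 = ZAR 3,372,596.93
Profit = ZAR 3,372,596.93 − ZAR 3,292,000.00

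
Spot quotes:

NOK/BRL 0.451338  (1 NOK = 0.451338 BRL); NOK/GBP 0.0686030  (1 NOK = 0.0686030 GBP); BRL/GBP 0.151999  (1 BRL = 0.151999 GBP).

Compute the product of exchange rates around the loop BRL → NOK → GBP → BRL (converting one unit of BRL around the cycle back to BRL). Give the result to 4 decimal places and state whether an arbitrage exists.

1.0000 (no arbitrage)

Around BRL → NOK → GBP → BRL: 1 ÷ 0.451338 × 0.0686030 ÷ 0.151999 = 1.000001
Product ≈ 1 (deviation 0.000%, within rounding noise).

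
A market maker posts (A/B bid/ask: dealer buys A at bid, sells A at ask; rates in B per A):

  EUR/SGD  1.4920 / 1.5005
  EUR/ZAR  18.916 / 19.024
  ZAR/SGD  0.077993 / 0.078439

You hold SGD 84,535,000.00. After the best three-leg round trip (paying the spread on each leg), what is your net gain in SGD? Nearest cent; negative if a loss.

Best loop SGD → ZAR → EUR → SGD:
SGD 84,535,000.00 ÷ 0.078439 (buy ZAR at ask) = ZAR 1,077,716,442.08
ZAR 1,077,716,442.08 ÷ 19.024 (buy EUR at ask) = EUR 56,650,359.65
EUR 56,650,359.65 × 1.4920 (sell EUR at bid) = SGD 84,522,336.61

Net result: SGD -12,663.39 (no profitable arbitrage after spreads)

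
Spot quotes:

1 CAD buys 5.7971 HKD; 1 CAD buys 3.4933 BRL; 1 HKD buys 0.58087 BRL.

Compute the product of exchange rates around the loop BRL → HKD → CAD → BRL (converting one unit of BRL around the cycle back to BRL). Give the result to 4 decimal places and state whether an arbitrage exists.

1.0374 (arbitrage exists)

Around BRL → HKD → CAD → BRL: 1 ÷ 0.58087 ÷ 5.7971 × 3.4933 = 1.037400
Product > 1; profitable direction is BRL → HKD → CAD → BRL.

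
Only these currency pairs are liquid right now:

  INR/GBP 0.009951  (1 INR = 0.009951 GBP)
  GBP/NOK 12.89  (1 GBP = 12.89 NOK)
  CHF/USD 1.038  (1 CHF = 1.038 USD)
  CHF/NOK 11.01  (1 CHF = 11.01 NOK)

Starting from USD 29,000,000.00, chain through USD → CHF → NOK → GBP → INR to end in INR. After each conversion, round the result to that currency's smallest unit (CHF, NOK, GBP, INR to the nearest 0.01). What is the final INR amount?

USD 29,000,000.00 ÷ 1.038 = CHF 27,938,342.97
CHF 27,938,342.97 × 11.01 = NOK 307,601,156.10
NOK 307,601,156.10 ÷ 12.89 = GBP 23,863,549.74
GBP 23,863,549.74 ÷ 0.009951 = INR 2,398,105,691.89

INR 2,398,105,691.89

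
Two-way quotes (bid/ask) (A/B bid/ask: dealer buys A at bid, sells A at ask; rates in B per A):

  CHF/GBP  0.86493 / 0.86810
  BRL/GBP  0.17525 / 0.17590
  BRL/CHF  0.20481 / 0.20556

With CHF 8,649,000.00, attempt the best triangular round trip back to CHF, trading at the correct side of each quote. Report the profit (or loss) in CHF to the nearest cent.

Best loop CHF → GBP → BRL → CHF:
CHF 8,649,000.00 × 0.86493 (sell CHF at bid) = GBP 7,480,779.57
GBP 7,480,779.57 ÷ 0.17590 (buy BRL at ask) = BRL 42,528,593.35
BRL 42,528,593.35 × 0.20481 (sell BRL at bid) = CHF 8,710,281.20

Net profit: CHF 61,281.20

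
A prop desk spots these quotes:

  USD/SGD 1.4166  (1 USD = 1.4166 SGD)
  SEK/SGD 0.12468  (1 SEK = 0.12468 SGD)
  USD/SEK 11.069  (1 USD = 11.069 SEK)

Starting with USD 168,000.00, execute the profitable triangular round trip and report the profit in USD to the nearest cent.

Profit: USD 4,445.29

Profitable loop is USD → SGD → SEK → USD:
USD 168,000.00 × 1.4166 = SGD 237,988.80
SGD 237,988.80 ÷ 0.12468 = SEK 1,908,796.92
SEK 1,908,796.92 ÷ 11.069 = USD 172,445.29
Profit = USD 172,445.29 − USD 168,000.00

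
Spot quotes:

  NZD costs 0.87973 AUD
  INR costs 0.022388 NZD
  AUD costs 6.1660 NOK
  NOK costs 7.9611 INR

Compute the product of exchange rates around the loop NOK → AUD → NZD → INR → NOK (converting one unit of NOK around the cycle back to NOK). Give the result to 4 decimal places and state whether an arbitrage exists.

1.0343 (arbitrage exists)

Around NOK → AUD → NZD → INR → NOK: 1 ÷ 6.1660 ÷ 0.87973 ÷ 0.022388 ÷ 7.9611 = 1.034329
Product > 1; profitable direction is NOK → AUD → NZD → INR → NOK.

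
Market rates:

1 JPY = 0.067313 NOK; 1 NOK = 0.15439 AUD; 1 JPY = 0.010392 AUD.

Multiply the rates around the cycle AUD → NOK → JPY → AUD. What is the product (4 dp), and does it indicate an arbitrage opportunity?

1.0000 (no arbitrage)

Around AUD → NOK → JPY → AUD: 1 ÷ 0.15439 ÷ 0.067313 × 0.010392 = 0.999956
Product ≈ 1 (deviation 0.004%, within rounding noise).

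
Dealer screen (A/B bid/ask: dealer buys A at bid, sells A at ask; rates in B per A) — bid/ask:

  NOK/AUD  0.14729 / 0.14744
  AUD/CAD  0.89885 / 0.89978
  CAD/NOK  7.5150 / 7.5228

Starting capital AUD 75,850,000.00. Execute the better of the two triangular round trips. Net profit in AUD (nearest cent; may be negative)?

Best loop AUD → NOK → CAD → AUD:
AUD 75,850,000.00 ÷ 0.14744 (buy NOK at ask) = NOK 514,446,554.53
NOK 514,446,554.53 ÷ 7.5228 (buy CAD at ask) = CAD 68,384,983.59
CAD 68,384,983.59 ÷ 0.89978 (buy AUD at ask) = AUD 76,001,893.34

Net profit: AUD 151,893.34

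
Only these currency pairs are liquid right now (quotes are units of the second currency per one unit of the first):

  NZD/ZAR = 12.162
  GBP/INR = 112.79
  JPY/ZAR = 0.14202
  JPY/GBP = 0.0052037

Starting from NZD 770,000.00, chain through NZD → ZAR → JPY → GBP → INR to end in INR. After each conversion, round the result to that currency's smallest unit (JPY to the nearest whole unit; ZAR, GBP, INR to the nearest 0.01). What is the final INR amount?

NZD 770,000.00 × 12.162 = ZAR 9,364,740.00
ZAR 9,364,740.00 ÷ 0.14202 = JPY 65,939,586
JPY 65,939,586 × 0.0052037 = GBP 343,129.82
GBP 343,129.82 × 112.79 = INR 38,701,612.40

INR 38,701,612.40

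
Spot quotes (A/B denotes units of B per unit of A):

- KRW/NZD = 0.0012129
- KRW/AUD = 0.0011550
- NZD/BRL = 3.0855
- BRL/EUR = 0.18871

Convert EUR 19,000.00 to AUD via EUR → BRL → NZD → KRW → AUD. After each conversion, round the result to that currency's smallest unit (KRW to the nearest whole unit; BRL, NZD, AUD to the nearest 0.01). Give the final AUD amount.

EUR 19,000.00 ÷ 0.18871 = BRL 100,683.59
BRL 100,683.59 ÷ 3.0855 = NZD 32,631.21
NZD 32,631.21 ÷ 0.0012129 = KRW 26,903,463
KRW 26,903,463 × 0.0011550 = AUD 31,073.50

AUD 31,073.50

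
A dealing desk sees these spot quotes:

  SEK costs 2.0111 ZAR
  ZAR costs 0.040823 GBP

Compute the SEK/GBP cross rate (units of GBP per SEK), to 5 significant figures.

1 SEK × 2.0111 = 2.0111 ZAR
2.0111 ZAR × 0.040823 = 0.0820991 GBP

SEK/GBP = 0.082099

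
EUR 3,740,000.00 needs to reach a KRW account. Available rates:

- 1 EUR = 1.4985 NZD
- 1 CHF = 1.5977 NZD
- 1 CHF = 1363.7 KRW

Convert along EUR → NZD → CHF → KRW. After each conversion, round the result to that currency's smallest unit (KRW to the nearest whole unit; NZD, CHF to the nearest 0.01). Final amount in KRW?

EUR 3,740,000.00 × 1.4985 = NZD 5,604,390.00
NZD 5,604,390.00 ÷ 1.5977 = CHF 3,507,786.19
CHF 3,507,786.19 × 1363.7 = KRW 4,783,568,027

KRW 4,783,568,027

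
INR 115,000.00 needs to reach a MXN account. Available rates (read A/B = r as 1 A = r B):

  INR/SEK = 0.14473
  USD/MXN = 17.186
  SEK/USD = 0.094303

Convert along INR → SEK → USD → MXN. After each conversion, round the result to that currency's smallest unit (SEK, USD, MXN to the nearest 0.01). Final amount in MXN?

INR 115,000.00 × 0.14473 = SEK 16,643.95
SEK 16,643.95 × 0.094303 = USD 1,569.57
USD 1,569.57 × 17.186 = MXN 26,974.63

MXN 26,974.63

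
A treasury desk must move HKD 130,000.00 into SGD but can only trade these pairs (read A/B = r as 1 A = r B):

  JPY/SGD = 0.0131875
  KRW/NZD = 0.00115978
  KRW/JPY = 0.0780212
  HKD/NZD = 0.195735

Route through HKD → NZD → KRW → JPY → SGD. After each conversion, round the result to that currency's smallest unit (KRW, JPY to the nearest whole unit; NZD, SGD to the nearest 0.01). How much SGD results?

SGD 22,574.15

HKD 130,000.00 × 0.195735 = NZD 25,445.55
NZD 25,445.55 ÷ 0.00115978 = KRW 21,939,980
KRW 21,939,980 × 0.0780212 = JPY 1,711,784
JPY 1,711,784 × 0.0131875 = SGD 22,574.15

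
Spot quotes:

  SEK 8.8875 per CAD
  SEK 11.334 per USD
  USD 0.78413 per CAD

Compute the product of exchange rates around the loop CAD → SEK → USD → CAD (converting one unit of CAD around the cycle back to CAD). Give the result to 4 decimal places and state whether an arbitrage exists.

1.0000 (no arbitrage)

Around CAD → SEK → USD → CAD: 1 × 8.8875 ÷ 11.334 ÷ 0.78413 = 1.000019
Product ≈ 1 (deviation 0.002%, within rounding noise).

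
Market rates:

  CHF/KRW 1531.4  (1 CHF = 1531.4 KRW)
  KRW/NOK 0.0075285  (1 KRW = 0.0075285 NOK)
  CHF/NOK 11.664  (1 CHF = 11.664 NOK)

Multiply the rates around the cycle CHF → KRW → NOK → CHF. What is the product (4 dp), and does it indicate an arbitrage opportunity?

Around CHF → KRW → NOK → CHF: 1 × 1531.4 × 0.0075285 ÷ 11.664 = 0.988438
Product < 1; profitable direction is CHF → NOK → KRW → CHF.

0.9884 (arbitrage exists)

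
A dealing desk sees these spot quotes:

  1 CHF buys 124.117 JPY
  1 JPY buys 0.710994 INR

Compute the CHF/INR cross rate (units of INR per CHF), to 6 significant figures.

1 CHF × 124.117 = 124.117 JPY
124.117 JPY × 0.710994 = 88.2464 INR

CHF/INR = 88.2464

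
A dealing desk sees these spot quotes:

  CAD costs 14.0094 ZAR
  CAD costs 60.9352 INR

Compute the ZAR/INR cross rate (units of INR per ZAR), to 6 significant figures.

1 ZAR ÷ 14.0094 = 0.0713806 CAD
0.0713806 CAD × 60.9352 = 4.34959 INR

ZAR/INR = 4.34959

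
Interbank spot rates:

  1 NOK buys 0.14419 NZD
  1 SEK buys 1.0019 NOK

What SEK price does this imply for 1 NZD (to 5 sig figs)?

NZD/SEK = 6.9221

1 NZD ÷ 0.14419 = 6.93529 NOK
6.93529 NOK ÷ 1.0019 = 6.92214 SEK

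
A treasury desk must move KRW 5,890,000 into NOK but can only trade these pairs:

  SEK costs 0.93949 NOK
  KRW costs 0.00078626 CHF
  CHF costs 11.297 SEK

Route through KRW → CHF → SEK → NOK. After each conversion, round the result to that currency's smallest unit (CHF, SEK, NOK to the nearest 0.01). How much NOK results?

KRW 5,890,000 × 0.00078626 = CHF 4,631.07
CHF 4,631.07 × 11.297 = SEK 52,317.20
SEK 52,317.20 × 0.93949 = NOK 49,151.49

NOK 49,151.49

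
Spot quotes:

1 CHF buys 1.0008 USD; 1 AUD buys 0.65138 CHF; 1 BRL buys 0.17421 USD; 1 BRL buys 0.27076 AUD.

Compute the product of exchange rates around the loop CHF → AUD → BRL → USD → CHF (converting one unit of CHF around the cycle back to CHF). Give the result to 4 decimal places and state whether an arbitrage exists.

0.9870 (arbitrage exists)

Around CHF → AUD → BRL → USD → CHF: 1 ÷ 0.65138 ÷ 0.27076 × 0.17421 ÷ 1.0008 = 0.986977
Product < 1; profitable direction is CHF → USD → BRL → AUD → CHF.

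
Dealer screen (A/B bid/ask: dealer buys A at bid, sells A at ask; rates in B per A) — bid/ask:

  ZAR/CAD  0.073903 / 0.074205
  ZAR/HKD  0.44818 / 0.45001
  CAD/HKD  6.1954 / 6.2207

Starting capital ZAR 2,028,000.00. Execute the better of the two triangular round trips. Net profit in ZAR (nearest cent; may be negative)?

Net profit: ZAR 35,370.45

Best loop ZAR → CAD → HKD → ZAR:
ZAR 2,028,000.00 × 0.073903 (sell ZAR at bid) = CAD 149,875.28
CAD 149,875.28 × 6.1954 (sell CAD at bid) = HKD 928,537.33
HKD 928,537.33 ÷ 0.45001 (buy ZAR at ask) = ZAR 2,063,370.45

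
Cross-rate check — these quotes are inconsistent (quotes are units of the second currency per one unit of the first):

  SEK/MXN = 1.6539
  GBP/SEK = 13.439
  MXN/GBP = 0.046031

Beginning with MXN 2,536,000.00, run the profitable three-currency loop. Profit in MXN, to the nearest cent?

Profitable loop is MXN → GBP → SEK → MXN:
MXN 2,536,000.00 × 0.046031 = GBP 116,734.62
GBP 116,734.62 × 13.439 = SEK 1,568,796.50
SEK 1,568,796.50 × 1.6539 = MXN 2,594,632.54
Profit = MXN 2,594,632.54 − MXN 2,536,000.00

Profit: MXN 58,632.54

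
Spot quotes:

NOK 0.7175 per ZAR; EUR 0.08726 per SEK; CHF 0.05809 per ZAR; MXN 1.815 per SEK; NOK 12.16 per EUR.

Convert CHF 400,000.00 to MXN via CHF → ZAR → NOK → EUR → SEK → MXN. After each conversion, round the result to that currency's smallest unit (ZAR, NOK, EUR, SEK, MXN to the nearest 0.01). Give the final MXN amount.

MXN 8,451,005.25

CHF 400,000.00 ÷ 0.05809 = ZAR 6,885,866.76
ZAR 6,885,866.76 × 0.7175 = NOK 4,940,609.40
NOK 4,940,609.40 ÷ 12.16 = EUR 406,300.12
EUR 406,300.12 ÷ 0.08726 = SEK 4,656,201.24
SEK 4,656,201.24 × 1.815 = MXN 8,451,005.25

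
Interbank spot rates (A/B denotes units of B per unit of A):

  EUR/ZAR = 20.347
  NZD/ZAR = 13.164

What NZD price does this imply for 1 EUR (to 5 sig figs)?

1 EUR × 20.347 = 20.347 ZAR
20.347 ZAR ÷ 13.164 = 1.54565 NZD

EUR/NZD = 1.5457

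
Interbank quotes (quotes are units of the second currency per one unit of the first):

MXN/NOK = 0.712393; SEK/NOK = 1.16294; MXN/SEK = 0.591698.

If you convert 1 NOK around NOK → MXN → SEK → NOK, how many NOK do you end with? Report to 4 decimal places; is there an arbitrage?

Around NOK → MXN → SEK → NOK: 1 ÷ 0.712393 × 0.591698 × 1.16294 = 0.965912
Product < 1; profitable direction is NOK → SEK → MXN → NOK.

0.9659 (arbitrage exists)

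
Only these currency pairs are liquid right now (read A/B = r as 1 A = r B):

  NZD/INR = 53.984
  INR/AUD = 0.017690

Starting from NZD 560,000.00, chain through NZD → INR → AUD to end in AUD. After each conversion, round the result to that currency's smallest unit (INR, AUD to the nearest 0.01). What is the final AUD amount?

NZD 560,000.00 × 53.984 = INR 30,231,040.00
INR 30,231,040.00 × 0.017690 = AUD 534,787.10

AUD 534,787.10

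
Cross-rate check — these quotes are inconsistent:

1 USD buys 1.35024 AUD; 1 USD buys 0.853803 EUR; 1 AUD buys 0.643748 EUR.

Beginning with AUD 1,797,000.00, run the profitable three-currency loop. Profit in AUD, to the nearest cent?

Profitable loop is AUD → EUR → USD → AUD:
AUD 1,797,000.00 × 0.643748 = EUR 1,156,815.16
EUR 1,156,815.16 ÷ 0.853803 = USD 1,354,897.04
USD 1,354,897.04 × 1.35024 = AUD 1,829,436.18
Profit = AUD 1,829,436.18 − AUD 1,797,000.00

Profit: AUD 32,436.18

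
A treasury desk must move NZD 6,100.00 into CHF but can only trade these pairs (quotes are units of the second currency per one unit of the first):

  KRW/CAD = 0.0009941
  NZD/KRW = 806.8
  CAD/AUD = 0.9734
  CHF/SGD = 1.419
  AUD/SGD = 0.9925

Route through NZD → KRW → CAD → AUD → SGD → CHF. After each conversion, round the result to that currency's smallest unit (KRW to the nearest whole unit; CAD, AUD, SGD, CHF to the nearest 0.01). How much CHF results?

NZD 6,100.00 × 806.8 = KRW 4,921,480
KRW 4,921,480 × 0.0009941 = CAD 4,892.44
CAD 4,892.44 × 0.9734 = AUD 4,762.30
AUD 4,762.30 × 0.9925 = SGD 4,726.58
SGD 4,726.58 ÷ 1.419 = CHF 3,330.92

CHF 3,330.92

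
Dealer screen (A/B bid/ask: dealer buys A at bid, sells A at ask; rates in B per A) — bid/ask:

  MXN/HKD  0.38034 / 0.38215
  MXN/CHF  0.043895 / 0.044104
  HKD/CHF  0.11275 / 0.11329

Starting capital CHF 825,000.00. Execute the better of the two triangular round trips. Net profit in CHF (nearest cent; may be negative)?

Net profit: CHF 11,456.89

Best loop CHF → HKD → MXN → CHF:
CHF 825,000.00 ÷ 0.11329 (buy HKD at ask) = HKD 7,282,196.13
HKD 7,282,196.13 ÷ 0.38215 (buy MXN at ask) = MXN 19,055,858.00
MXN 19,055,858.00 × 0.043895 (sell MXN at bid) = CHF 836,456.89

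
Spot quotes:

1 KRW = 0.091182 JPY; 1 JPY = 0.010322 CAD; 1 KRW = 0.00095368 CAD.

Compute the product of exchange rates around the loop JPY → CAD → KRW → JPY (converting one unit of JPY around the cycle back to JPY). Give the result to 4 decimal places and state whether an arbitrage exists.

Around JPY → CAD → KRW → JPY: 1 × 0.010322 ÷ 0.00095368 × 0.091182 = 0.986894
Product < 1; profitable direction is JPY → KRW → CAD → JPY.

0.9869 (arbitrage exists)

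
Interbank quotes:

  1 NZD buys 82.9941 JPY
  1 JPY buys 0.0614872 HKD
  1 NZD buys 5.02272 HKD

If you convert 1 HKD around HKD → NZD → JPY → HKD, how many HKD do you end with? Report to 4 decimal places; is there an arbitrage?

Around HKD → NZD → JPY → HKD: 1 ÷ 5.02272 × 82.9941 × 0.0614872 = 1.015998
Product > 1; profitable direction is HKD → NZD → JPY → HKD.

1.0160 (arbitrage exists)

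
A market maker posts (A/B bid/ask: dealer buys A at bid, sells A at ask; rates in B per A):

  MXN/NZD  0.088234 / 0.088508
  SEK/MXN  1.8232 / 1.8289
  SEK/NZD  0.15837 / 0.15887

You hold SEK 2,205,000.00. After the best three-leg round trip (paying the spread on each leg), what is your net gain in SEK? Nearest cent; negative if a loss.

Net profit: SEK 27,733.96

Best loop SEK → MXN → NZD → SEK:
SEK 2,205,000.00 × 1.8232 (sell SEK at bid) = MXN 4,020,156.00
MXN 4,020,156.00 × 0.088234 (sell MXN at bid) = NZD 354,714.44
NZD 354,714.44 ÷ 0.15887 (buy SEK at ask) = SEK 2,232,733.96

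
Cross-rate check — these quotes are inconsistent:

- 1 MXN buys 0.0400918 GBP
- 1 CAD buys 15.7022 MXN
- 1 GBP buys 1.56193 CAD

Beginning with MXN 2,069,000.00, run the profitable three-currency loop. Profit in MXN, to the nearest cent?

Profit: MXN 35,179.88

Profitable loop is MXN → CAD → GBP → MXN:
MXN 2,069,000.00 ÷ 15.7022 = CAD 131,764.98
CAD 131,764.98 ÷ 1.56193 = GBP 84,360.36
GBP 84,360.36 ÷ 0.0400918 = MXN 2,104,179.88
Profit = MXN 2,104,179.88 − MXN 2,069,000.00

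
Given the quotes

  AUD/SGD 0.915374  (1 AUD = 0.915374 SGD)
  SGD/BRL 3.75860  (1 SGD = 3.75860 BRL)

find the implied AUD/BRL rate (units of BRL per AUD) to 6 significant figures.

1 AUD × 0.915374 = 0.915374 SGD
0.915374 SGD × 3.75860 = 3.44052 BRL

AUD/BRL = 3.44052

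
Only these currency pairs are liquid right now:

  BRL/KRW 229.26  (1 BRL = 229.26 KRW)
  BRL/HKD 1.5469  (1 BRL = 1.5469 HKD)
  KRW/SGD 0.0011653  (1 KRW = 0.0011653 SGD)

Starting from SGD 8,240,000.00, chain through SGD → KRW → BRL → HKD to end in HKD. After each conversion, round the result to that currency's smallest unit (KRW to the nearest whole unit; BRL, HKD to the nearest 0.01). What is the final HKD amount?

SGD 8,240,000.00 ÷ 0.0011653 = KRW 7,071,140,479
KRW 7,071,140,479 ÷ 229.26 = BRL 30,843,324.08
BRL 30,843,324.08 × 1.5469 = HKD 47,711,538.02

HKD 47,711,538.02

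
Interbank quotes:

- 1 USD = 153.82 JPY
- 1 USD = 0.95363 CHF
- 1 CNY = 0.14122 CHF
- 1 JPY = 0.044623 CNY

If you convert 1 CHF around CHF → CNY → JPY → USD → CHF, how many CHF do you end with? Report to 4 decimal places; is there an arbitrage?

0.9838 (arbitrage exists)

Around CHF → CNY → JPY → USD → CHF: 1 ÷ 0.14122 ÷ 0.044623 ÷ 153.82 × 0.95363 = 0.983812
Product < 1; profitable direction is CHF → USD → JPY → CNY → CHF.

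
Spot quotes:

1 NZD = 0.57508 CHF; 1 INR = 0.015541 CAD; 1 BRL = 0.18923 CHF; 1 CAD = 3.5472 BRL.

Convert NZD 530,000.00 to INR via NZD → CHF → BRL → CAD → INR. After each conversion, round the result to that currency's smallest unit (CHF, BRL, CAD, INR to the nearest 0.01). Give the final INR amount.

NZD 530,000.00 × 0.57508 = CHF 304,792.40
CHF 304,792.40 ÷ 0.18923 = BRL 1,610,698.09
BRL 1,610,698.09 ÷ 3.5472 = CAD 454,075.92
CAD 454,075.92 ÷ 0.015541 = INR 29,217,934.50

INR 29,217,934.50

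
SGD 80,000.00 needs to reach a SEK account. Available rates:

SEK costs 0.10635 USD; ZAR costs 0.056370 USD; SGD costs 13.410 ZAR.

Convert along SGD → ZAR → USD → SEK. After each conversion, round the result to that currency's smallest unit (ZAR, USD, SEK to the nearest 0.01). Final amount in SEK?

SEK 568,629.43

SGD 80,000.00 × 13.410 = ZAR 1,072,800.00
ZAR 1,072,800.00 × 0.056370 = USD 60,473.74
USD 60,473.74 ÷ 0.10635 = SEK 568,629.43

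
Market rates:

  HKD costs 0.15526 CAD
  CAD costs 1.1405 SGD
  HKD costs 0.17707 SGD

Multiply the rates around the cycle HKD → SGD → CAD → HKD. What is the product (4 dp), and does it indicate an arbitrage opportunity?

1.0000 (no arbitrage)

Around HKD → SGD → CAD → HKD: 1 × 0.17707 ÷ 1.1405 ÷ 0.15526 = 0.999977
Product ≈ 1 (deviation 0.002%, within rounding noise).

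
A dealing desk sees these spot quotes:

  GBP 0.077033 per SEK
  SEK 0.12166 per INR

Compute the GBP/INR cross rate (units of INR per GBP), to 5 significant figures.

1 GBP ÷ 0.077033 = 12.9814 SEK
12.9814 SEK ÷ 0.12166 = 106.703 INR

GBP/INR = 106.70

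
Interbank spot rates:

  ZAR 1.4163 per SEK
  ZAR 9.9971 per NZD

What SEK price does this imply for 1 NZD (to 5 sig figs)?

1 NZD × 9.9971 = 9.9971 ZAR
9.9971 ZAR ÷ 1.4163 = 7.0586 SEK

NZD/SEK = 7.0586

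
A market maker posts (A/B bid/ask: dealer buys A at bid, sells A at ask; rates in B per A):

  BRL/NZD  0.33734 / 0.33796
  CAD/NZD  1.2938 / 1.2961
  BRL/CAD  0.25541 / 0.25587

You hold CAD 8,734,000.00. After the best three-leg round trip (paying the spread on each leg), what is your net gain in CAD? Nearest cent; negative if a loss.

Net profit: CAD 150,298.64

Best loop CAD → BRL → NZD → CAD:
CAD 8,734,000.00 ÷ 0.25587 (buy BRL at ask) = BRL 34,134,521.44
BRL 34,134,521.44 × 0.33734 (sell BRL at bid) = NZD 11,514,939.46
NZD 11,514,939.46 ÷ 1.2961 (buy CAD at ask) = CAD 8,884,298.64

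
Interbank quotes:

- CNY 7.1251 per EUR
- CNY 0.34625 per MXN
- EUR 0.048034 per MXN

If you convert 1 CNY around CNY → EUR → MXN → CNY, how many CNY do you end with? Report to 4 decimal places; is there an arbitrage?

Around CNY → EUR → MXN → CNY: 1 ÷ 7.1251 ÷ 0.048034 × 0.34625 = 1.011696
Product > 1; profitable direction is CNY → EUR → MXN → CNY.

1.0117 (arbitrage exists)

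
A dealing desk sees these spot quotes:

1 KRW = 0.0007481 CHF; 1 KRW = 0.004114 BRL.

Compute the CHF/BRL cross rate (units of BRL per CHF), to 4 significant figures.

1 CHF ÷ 0.0007481 = 1336.72 KRW
1336.72 KRW × 0.004114 = 5.49926 BRL

CHF/BRL = 5.499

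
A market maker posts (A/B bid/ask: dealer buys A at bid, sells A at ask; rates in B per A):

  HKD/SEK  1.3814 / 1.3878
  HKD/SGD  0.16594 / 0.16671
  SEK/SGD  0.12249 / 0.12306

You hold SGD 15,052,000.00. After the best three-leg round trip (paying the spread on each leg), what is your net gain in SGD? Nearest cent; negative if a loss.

Best loop SGD → HKD → SEK → SGD:
SGD 15,052,000.00 ÷ 0.16671 (buy HKD at ask) = HKD 90,288,524.98
HKD 90,288,524.98 × 1.3814 (sell HKD at bid) = SEK 124,724,568.41
SEK 124,724,568.41 × 0.12249 (sell SEK at bid) = SGD 15,277,512.38

Net profit: SGD 225,512.38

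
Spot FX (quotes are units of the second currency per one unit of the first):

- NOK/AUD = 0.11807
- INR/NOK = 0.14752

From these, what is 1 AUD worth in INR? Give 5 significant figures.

AUD/INR = 57.413

1 AUD ÷ 0.11807 = 8.46955 NOK
8.46955 NOK ÷ 0.14752 = 57.4129 INR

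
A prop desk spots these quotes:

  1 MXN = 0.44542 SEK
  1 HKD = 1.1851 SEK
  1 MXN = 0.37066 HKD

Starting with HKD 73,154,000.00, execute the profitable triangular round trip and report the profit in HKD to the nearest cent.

Profitable loop is HKD → MXN → SEK → HKD:
HKD 73,154,000.00 ÷ 0.37066 = MXN 197,361,463.34
MXN 197,361,463.34 × 0.44542 = SEK 87,908,743.00
SEK 87,908,743.00 ÷ 1.1851 = HKD 74,178,333.47
Profit = HKD 74,178,333.47 − HKD 73,154,000.00

Profit: HKD 1,024,333.47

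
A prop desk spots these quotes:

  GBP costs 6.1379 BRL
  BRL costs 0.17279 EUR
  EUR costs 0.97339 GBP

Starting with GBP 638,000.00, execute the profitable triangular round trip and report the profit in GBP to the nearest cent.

Profitable loop is GBP → BRL → EUR → GBP:
GBP 638,000.00 × 6.1379 = BRL 3,915,980.20
BRL 3,915,980.20 × 0.17279 = EUR 676,642.22
EUR 676,642.22 × 0.97339 = GBP 658,636.77
Profit = GBP 658,636.77 − GBP 638,000.00

Profit: GBP 20,636.77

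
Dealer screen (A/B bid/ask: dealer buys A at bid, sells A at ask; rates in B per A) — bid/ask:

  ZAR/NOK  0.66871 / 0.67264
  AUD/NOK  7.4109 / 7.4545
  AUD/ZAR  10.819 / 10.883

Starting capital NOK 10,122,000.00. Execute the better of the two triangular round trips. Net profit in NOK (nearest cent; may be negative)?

Best loop NOK → ZAR → AUD → NOK:
NOK 10,122,000.00 ÷ 0.67264 (buy ZAR at ask) = ZAR 15,048,168.41
ZAR 15,048,168.41 ÷ 10.883 (buy AUD at ask) = AUD 1,382,722.45
AUD 1,382,722.45 × 7.4109 (sell AUD at bid) = NOK 10,247,217.80

Net profit: NOK 125,217.80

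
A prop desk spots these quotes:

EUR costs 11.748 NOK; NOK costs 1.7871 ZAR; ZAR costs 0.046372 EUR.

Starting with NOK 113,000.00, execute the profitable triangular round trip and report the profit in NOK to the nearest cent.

Profit: NOK 3,067.28

Profitable loop is NOK → EUR → ZAR → NOK:
NOK 113,000.00 ÷ 11.748 = EUR 9,618.66
EUR 9,618.66 ÷ 0.046372 = ZAR 207,423.84
ZAR 207,423.84 ÷ 1.7871 = NOK 116,067.28
Profit = NOK 116,067.28 − NOK 113,000.00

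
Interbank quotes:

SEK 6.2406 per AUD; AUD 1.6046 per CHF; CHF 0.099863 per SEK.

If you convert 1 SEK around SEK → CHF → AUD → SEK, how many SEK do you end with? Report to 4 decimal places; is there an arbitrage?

Around SEK → CHF → AUD → SEK: 1 × 0.099863 × 1.6046 × 6.2406 = 0.999995
Product ≈ 1 (deviation 0.001%, within rounding noise).

1.0000 (no arbitrage)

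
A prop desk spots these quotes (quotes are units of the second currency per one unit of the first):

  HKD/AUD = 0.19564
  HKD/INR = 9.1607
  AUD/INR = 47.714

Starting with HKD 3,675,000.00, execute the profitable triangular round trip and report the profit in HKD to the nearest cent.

Profit: HKD 69,830.48

Profitable loop is HKD → AUD → INR → HKD:
HKD 3,675,000.00 × 0.19564 = AUD 718,977.00
AUD 718,977.00 × 47.714 = INR 34,305,268.58
INR 34,305,268.58 ÷ 9.1607 = HKD 3,744,830.48
Profit = HKD 3,744,830.48 − HKD 3,675,000.00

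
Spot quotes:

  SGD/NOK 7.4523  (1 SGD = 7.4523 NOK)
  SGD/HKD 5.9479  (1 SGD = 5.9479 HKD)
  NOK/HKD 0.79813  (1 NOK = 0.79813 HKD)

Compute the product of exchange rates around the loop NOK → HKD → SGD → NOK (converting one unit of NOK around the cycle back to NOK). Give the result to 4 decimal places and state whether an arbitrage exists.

Around NOK → HKD → SGD → NOK: 1 × 0.79813 ÷ 5.9479 × 7.4523 = 1.000001
Product ≈ 1 (deviation 0.000%, within rounding noise).

1.0000 (no arbitrage)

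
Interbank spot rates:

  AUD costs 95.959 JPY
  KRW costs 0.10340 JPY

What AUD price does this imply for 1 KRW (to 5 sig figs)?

KRW/AUD = 0.0010775

1 KRW × 0.10340 = 0.1034 JPY
0.1034 JPY ÷ 95.959 = 0.00107754 AUD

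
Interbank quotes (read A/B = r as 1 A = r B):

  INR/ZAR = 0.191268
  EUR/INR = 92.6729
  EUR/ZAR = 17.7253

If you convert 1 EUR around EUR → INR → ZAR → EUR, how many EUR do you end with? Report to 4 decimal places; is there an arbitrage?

Around EUR → INR → ZAR → EUR: 1 × 92.6729 × 0.191268 ÷ 17.7253 = 1.000003
Product ≈ 1 (deviation 0.000%, within rounding noise).

1.0000 (no arbitrage)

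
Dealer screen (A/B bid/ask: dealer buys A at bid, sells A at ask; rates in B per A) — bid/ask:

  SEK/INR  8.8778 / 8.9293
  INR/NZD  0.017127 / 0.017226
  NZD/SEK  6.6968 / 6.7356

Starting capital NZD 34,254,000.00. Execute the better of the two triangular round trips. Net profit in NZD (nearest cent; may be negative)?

Best loop NZD → SEK → INR → NZD:
NZD 34,254,000.00 × 6.6968 (sell NZD at bid) = SEK 229,392,187.20
SEK 229,392,187.20 × 8.8778 (sell SEK at bid) = INR 2,036,497,959.52
INR 2,036,497,959.52 × 0.017127 (sell INR at bid) = NZD 34,879,100.55

Net profit: NZD 625,100.55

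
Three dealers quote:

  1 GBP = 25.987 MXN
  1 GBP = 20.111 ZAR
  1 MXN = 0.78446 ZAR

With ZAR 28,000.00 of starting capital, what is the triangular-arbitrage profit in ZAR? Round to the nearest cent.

Profit: ZAR 382.54

Profitable loop is ZAR → GBP → MXN → ZAR:
ZAR 28,000.00 ÷ 20.111 = GBP 1,392.27
GBP 1,392.27 × 25.987 = MXN 36,181.00
MXN 36,181.00 × 0.78446 = ZAR 28,382.54
Profit = ZAR 28,382.54 − ZAR 28,000.00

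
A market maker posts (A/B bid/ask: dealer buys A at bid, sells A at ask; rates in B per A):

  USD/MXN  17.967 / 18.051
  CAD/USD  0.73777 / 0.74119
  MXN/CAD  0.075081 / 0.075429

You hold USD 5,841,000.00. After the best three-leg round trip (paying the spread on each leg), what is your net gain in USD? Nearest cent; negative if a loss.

Net result: USD -27,819.42 (no profitable arbitrage after spreads)

Best loop USD → MXN → CAD → USD:
USD 5,841,000.00 × 17.967 (sell USD at bid) = MXN 104,945,247.00
MXN 104,945,247.00 × 0.075081 (sell MXN at bid) = CAD 7,879,394.09
CAD 7,879,394.09 × 0.73777 (sell CAD at bid) = USD 5,813,180.58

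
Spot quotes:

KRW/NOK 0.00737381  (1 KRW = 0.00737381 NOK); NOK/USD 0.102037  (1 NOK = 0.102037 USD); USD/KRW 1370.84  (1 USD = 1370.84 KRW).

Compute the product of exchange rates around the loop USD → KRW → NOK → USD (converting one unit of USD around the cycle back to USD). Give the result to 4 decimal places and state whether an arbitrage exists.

1.0314 (arbitrage exists)

Around USD → KRW → NOK → USD: 1 × 1370.84 × 0.00737381 × 0.102037 = 1.031422
Product > 1; profitable direction is USD → KRW → NOK → USD.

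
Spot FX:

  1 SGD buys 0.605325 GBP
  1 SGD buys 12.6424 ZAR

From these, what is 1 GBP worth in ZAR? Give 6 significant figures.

1 GBP ÷ 0.605325 = 1.65201 SGD
1.65201 SGD × 12.6424 = 20.8853 ZAR

GBP/ZAR = 20.8853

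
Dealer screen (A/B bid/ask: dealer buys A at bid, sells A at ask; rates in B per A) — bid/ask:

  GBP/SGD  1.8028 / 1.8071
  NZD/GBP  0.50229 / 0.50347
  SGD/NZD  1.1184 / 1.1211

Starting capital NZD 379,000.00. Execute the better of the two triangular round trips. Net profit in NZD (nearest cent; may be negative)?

Best loop NZD → GBP → SGD → NZD:
NZD 379,000.00 × 0.50229 (sell NZD at bid) = GBP 190,367.91
GBP 190,367.91 × 1.8028 (sell GBP at bid) = SGD 343,195.27
SGD 343,195.27 × 1.1184 (sell SGD at bid) = NZD 383,829.59

Net profit: NZD 4,829.59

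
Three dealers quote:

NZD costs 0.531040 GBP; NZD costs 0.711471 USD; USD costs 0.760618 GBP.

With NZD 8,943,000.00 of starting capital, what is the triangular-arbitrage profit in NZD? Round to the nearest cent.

Profitable loop is NZD → USD → GBP → NZD:
NZD 8,943,000.00 × 0.711471 = USD 6,362,685.15
USD 6,362,685.15 × 0.760618 = GBP 4,839,572.86
GBP 4,839,572.86 ÷ 0.531040 = NZD 9,113,386.67
Profit = NZD 9,113,386.67 − NZD 8,943,000.00

Profit: NZD 170,386.67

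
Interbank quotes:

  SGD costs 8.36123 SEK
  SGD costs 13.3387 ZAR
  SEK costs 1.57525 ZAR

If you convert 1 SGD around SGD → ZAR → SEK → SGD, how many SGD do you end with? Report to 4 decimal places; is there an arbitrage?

1.0127 (arbitrage exists)

Around SGD → ZAR → SEK → SGD: 1 × 13.3387 ÷ 1.57525 ÷ 8.36123 = 1.012730
Product > 1; profitable direction is SGD → ZAR → SEK → SGD.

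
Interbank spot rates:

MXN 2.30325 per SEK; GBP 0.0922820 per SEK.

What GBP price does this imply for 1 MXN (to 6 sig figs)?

MXN/GBP = 0.0400660

1 MXN ÷ 2.30325 = 0.434169 SEK
0.434169 SEK × 0.0922820 = 0.040066 GBP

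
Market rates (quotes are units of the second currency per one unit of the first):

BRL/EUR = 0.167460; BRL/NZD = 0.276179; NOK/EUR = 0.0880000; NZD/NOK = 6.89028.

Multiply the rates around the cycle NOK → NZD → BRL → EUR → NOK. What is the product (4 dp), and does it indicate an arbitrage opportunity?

1.0000 (no arbitrage)

Around NOK → NZD → BRL → EUR → NOK: 1 ÷ 6.89028 ÷ 0.276179 × 0.167460 ÷ 0.0880000 = 1.000002
Product ≈ 1 (deviation 0.000%, within rounding noise).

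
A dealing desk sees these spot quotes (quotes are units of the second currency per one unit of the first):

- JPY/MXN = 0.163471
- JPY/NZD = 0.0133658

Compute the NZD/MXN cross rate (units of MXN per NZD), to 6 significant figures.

1 NZD ÷ 0.0133658 = 74.8178 JPY
74.8178 JPY × 0.163471 = 12.2305 MXN

NZD/MXN = 12.2305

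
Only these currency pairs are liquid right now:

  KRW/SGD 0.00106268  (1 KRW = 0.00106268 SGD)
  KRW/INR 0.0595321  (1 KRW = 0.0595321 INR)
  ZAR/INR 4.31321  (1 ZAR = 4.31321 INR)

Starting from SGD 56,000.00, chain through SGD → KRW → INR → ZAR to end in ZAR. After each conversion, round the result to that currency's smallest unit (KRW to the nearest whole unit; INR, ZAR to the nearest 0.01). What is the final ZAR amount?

ZAR 727,337.73

SGD 56,000.00 ÷ 0.00106268 = KRW 52,696,955
KRW 52,696,955 × 0.0595321 = INR 3,137,160.39
INR 3,137,160.39 ÷ 4.31321 = ZAR 727,337.73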